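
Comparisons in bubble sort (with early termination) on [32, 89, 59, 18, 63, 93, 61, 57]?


Algorithm: bubble sort (with early termination)
Input: [32, 89, 59, 18, 63, 93, 61, 57]
Sorted: [18, 32, 57, 59, 61, 63, 89, 93]

27


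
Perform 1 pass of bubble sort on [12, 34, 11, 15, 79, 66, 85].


Initial: [12, 34, 11, 15, 79, 66, 85]
Pass 1: [12, 11, 15, 34, 66, 79, 85] (3 swaps)

After 1 pass: [12, 11, 15, 34, 66, 79, 85]


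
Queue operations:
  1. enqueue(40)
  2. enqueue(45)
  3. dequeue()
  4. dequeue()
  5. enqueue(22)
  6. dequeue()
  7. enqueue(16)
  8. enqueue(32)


enqueue(40) -> [40]
enqueue(45) -> [40, 45]
dequeue()->40, [45]
dequeue()->45, []
enqueue(22) -> [22]
dequeue()->22, []
enqueue(16) -> [16]
enqueue(32) -> [16, 32]

Final queue: [16, 32]


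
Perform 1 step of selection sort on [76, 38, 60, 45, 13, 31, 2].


Initial: [76, 38, 60, 45, 13, 31, 2]
Step 1: min=2 at 6
  Swap: [2, 38, 60, 45, 13, 31, 76]

After 1 step: [2, 38, 60, 45, 13, 31, 76]


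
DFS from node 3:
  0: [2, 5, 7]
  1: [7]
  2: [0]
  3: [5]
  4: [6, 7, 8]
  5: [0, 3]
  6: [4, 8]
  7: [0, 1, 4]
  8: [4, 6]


Visit 3, push [5]
Visit 5, push [0]
Visit 0, push [7, 2]
Visit 2, push []
Visit 7, push [4, 1]
Visit 1, push []
Visit 4, push [8, 6]
Visit 6, push [8]
Visit 8, push []

DFS order: [3, 5, 0, 2, 7, 1, 4, 6, 8]


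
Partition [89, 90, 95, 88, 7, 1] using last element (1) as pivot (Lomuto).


Pivot: 1
Place pivot at 0: [1, 90, 95, 88, 7, 89]

Partitioned: [1, 90, 95, 88, 7, 89]


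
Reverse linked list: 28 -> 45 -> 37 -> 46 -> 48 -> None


Step 1: curr=28, set curr.next=prev(None) | reversed so far: 28
Step 2: curr=45, set curr.next=prev(28) | reversed so far: 45 -> 28
Step 3: curr=37, set curr.next=prev(45) | reversed so far: 37 -> 45 -> 28
Step 4: curr=46, set curr.next=prev(37) | reversed so far: 46 -> 37 -> 45 -> 28
Step 5: curr=48, set curr.next=prev(46) | reversed so far: 48 -> 46 -> 37 -> 45 -> 28

48 -> 46 -> 37 -> 45 -> 28 -> None


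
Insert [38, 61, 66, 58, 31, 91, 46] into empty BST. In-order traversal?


Insert 38: root
Insert 61: R from 38
Insert 66: R from 38 -> R from 61
Insert 58: R from 38 -> L from 61
Insert 31: L from 38
Insert 91: R from 38 -> R from 61 -> R from 66
Insert 46: R from 38 -> L from 61 -> L from 58

In-order: [31, 38, 46, 58, 61, 66, 91]


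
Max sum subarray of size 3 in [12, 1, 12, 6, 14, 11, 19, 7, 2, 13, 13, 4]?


[0:3]: 25
[1:4]: 19
[2:5]: 32
[3:6]: 31
[4:7]: 44
[5:8]: 37
[6:9]: 28
[7:10]: 22
[8:11]: 28
[9:12]: 30

Max: 44 at [4:7]


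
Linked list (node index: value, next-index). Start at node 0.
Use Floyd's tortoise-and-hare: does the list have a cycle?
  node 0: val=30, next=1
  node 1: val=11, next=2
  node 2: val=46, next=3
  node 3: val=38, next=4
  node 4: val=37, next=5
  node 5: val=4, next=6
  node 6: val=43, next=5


Floyd's tortoise (slow, +1) and hare (fast, +2):
  init: slow=0, fast=0
  step 1: slow=1, fast=2
  step 2: slow=2, fast=4
  step 3: slow=3, fast=6
  step 4: slow=4, fast=6
  step 5: slow=5, fast=6
  step 6: slow=6, fast=6
  slow == fast at node 6: cycle detected

Cycle: yes


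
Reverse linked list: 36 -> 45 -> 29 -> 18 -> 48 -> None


Step 1: curr=36, set curr.next=prev(None) | reversed so far: 36
Step 2: curr=45, set curr.next=prev(36) | reversed so far: 45 -> 36
Step 3: curr=29, set curr.next=prev(45) | reversed so far: 29 -> 45 -> 36
Step 4: curr=18, set curr.next=prev(29) | reversed so far: 18 -> 29 -> 45 -> 36
Step 5: curr=48, set curr.next=prev(18) | reversed so far: 48 -> 18 -> 29 -> 45 -> 36

48 -> 18 -> 29 -> 45 -> 36 -> None


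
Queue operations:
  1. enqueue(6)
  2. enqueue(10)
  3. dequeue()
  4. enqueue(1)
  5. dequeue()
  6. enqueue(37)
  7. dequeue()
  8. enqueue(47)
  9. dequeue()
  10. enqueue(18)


enqueue(6) -> [6]
enqueue(10) -> [6, 10]
dequeue()->6, [10]
enqueue(1) -> [10, 1]
dequeue()->10, [1]
enqueue(37) -> [1, 37]
dequeue()->1, [37]
enqueue(47) -> [37, 47]
dequeue()->37, [47]
enqueue(18) -> [47, 18]

Final queue: [47, 18]


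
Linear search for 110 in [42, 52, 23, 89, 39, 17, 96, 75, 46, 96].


i=0: 42!=110
i=1: 52!=110
i=2: 23!=110
i=3: 89!=110
i=4: 39!=110
i=5: 17!=110
i=6: 96!=110
i=7: 75!=110
i=8: 46!=110
i=9: 96!=110

Not found, 10 comps


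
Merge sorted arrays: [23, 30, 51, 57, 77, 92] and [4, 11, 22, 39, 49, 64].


Take 4 from B
Take 11 from B
Take 22 from B
Take 23 from A
Take 30 from A
Take 39 from B
Take 49 from B
Take 51 from A
Take 57 from A
Take 64 from B

Merged: [4, 11, 22, 23, 30, 39, 49, 51, 57, 64, 77, 92]


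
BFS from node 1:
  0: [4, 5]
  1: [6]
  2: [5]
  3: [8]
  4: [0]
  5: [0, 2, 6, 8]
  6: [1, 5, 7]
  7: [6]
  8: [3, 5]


Visit 1, enqueue [6]
Visit 6, enqueue [5, 7]
Visit 5, enqueue [0, 2, 8]
Visit 7, enqueue []
Visit 0, enqueue [4]
Visit 2, enqueue []
Visit 8, enqueue [3]
Visit 4, enqueue []
Visit 3, enqueue []

BFS order: [1, 6, 5, 7, 0, 2, 8, 4, 3]


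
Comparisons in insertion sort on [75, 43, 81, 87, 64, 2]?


Algorithm: insertion sort
Input: [75, 43, 81, 87, 64, 2]
Sorted: [2, 43, 64, 75, 81, 87]

12


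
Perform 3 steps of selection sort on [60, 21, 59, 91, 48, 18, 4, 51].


Initial: [60, 21, 59, 91, 48, 18, 4, 51]
Step 1: min=4 at 6
  Swap: [4, 21, 59, 91, 48, 18, 60, 51]
Step 2: min=18 at 5
  Swap: [4, 18, 59, 91, 48, 21, 60, 51]
Step 3: min=21 at 5
  Swap: [4, 18, 21, 91, 48, 59, 60, 51]

After 3 steps: [4, 18, 21, 91, 48, 59, 60, 51]


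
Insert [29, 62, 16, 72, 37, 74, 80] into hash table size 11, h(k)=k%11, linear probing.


Insert 29: h=7 -> slot 7
Insert 62: h=7, 1 probes -> slot 8
Insert 16: h=5 -> slot 5
Insert 72: h=6 -> slot 6
Insert 37: h=4 -> slot 4
Insert 74: h=8, 1 probes -> slot 9
Insert 80: h=3 -> slot 3

Table: [None, None, None, 80, 37, 16, 72, 29, 62, 74, None]


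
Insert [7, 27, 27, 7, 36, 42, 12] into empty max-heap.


Insert 7: [7]
Insert 27: [27, 7]
Insert 27: [27, 7, 27]
Insert 7: [27, 7, 27, 7]
Insert 36: [36, 27, 27, 7, 7]
Insert 42: [42, 27, 36, 7, 7, 27]
Insert 12: [42, 27, 36, 7, 7, 27, 12]

Final heap: [42, 27, 36, 7, 7, 27, 12]


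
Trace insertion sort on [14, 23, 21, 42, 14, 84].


Initial: [14, 23, 21, 42, 14, 84]
Insert 23: [14, 23, 21, 42, 14, 84]
Insert 21: [14, 21, 23, 42, 14, 84]
Insert 42: [14, 21, 23, 42, 14, 84]
Insert 14: [14, 14, 21, 23, 42, 84]
Insert 84: [14, 14, 21, 23, 42, 84]

Sorted: [14, 14, 21, 23, 42, 84]


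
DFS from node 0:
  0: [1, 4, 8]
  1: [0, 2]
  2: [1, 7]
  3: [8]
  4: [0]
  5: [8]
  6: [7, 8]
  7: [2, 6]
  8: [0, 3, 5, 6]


Visit 0, push [8, 4, 1]
Visit 1, push [2]
Visit 2, push [7]
Visit 7, push [6]
Visit 6, push [8]
Visit 8, push [5, 3]
Visit 3, push []
Visit 5, push []
Visit 4, push []

DFS order: [0, 1, 2, 7, 6, 8, 3, 5, 4]


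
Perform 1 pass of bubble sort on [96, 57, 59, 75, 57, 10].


Initial: [96, 57, 59, 75, 57, 10]
Pass 1: [57, 59, 75, 57, 10, 96] (5 swaps)

After 1 pass: [57, 59, 75, 57, 10, 96]


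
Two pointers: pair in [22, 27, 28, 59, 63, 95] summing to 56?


lo=0(22)+hi=5(95)=117
lo=0(22)+hi=4(63)=85
lo=0(22)+hi=3(59)=81
lo=0(22)+hi=2(28)=50
lo=1(27)+hi=2(28)=55

No pair found


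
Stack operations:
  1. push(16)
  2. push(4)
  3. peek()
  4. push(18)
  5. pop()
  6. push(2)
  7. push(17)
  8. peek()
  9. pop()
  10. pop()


push(16) -> [16]
push(4) -> [16, 4]
peek()->4
push(18) -> [16, 4, 18]
pop()->18, [16, 4]
push(2) -> [16, 4, 2]
push(17) -> [16, 4, 2, 17]
peek()->17
pop()->17, [16, 4, 2]
pop()->2, [16, 4]

Final stack: [16, 4]


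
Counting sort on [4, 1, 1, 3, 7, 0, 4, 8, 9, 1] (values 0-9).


Input: [4, 1, 1, 3, 7, 0, 4, 8, 9, 1]
Counts: [1, 3, 0, 1, 2, 0, 0, 1, 1, 1]

Sorted: [0, 1, 1, 1, 3, 4, 4, 7, 8, 9]


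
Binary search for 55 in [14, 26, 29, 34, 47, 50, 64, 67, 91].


Step 1: lo=0, hi=8, mid=4, val=47
Step 2: lo=5, hi=8, mid=6, val=64
Step 3: lo=5, hi=5, mid=5, val=50

Not found


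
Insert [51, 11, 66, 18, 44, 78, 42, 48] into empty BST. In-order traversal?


Insert 51: root
Insert 11: L from 51
Insert 66: R from 51
Insert 18: L from 51 -> R from 11
Insert 44: L from 51 -> R from 11 -> R from 18
Insert 78: R from 51 -> R from 66
Insert 42: L from 51 -> R from 11 -> R from 18 -> L from 44
Insert 48: L from 51 -> R from 11 -> R from 18 -> R from 44

In-order: [11, 18, 42, 44, 48, 51, 66, 78]


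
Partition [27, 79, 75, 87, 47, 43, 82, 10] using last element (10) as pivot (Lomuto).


Pivot: 10
Place pivot at 0: [10, 79, 75, 87, 47, 43, 82, 27]

Partitioned: [10, 79, 75, 87, 47, 43, 82, 27]


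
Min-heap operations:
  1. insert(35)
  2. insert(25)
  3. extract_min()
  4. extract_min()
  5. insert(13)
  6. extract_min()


insert(35) -> [35]
insert(25) -> [25, 35]
extract_min()->25, [35]
extract_min()->35, []
insert(13) -> [13]
extract_min()->13, []

Final heap: []


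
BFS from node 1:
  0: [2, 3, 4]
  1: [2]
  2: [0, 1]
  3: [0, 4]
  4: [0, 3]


Visit 1, enqueue [2]
Visit 2, enqueue [0]
Visit 0, enqueue [3, 4]
Visit 3, enqueue []
Visit 4, enqueue []

BFS order: [1, 2, 0, 3, 4]


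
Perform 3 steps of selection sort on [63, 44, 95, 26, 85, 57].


Initial: [63, 44, 95, 26, 85, 57]
Step 1: min=26 at 3
  Swap: [26, 44, 95, 63, 85, 57]
Step 2: min=44 at 1
  Swap: [26, 44, 95, 63, 85, 57]
Step 3: min=57 at 5
  Swap: [26, 44, 57, 63, 85, 95]

After 3 steps: [26, 44, 57, 63, 85, 95]


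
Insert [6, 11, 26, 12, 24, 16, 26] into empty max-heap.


Insert 6: [6]
Insert 11: [11, 6]
Insert 26: [26, 6, 11]
Insert 12: [26, 12, 11, 6]
Insert 24: [26, 24, 11, 6, 12]
Insert 16: [26, 24, 16, 6, 12, 11]
Insert 26: [26, 24, 26, 6, 12, 11, 16]

Final heap: [26, 24, 26, 6, 12, 11, 16]


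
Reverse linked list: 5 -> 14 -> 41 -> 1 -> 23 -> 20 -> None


Step 1: curr=5, set curr.next=prev(None) | reversed so far: 5
Step 2: curr=14, set curr.next=prev(5) | reversed so far: 14 -> 5
Step 3: curr=41, set curr.next=prev(14) | reversed so far: 41 -> 14 -> 5
Step 4: curr=1, set curr.next=prev(41) | reversed so far: 1 -> 41 -> 14 -> 5
Step 5: curr=23, set curr.next=prev(1) | reversed so far: 23 -> 1 -> 41 -> 14 -> 5
Step 6: curr=20, set curr.next=prev(23) | reversed so far: 20 -> 23 -> 1 -> 41 -> 14 -> 5

20 -> 23 -> 1 -> 41 -> 14 -> 5 -> None


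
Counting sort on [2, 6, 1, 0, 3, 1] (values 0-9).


Input: [2, 6, 1, 0, 3, 1]
Counts: [1, 2, 1, 1, 0, 0, 1, 0, 0, 0]

Sorted: [0, 1, 1, 2, 3, 6]


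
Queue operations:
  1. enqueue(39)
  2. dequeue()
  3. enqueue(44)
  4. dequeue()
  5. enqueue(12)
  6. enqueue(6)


enqueue(39) -> [39]
dequeue()->39, []
enqueue(44) -> [44]
dequeue()->44, []
enqueue(12) -> [12]
enqueue(6) -> [12, 6]

Final queue: [12, 6]


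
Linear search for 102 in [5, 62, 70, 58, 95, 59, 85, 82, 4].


i=0: 5!=102
i=1: 62!=102
i=2: 70!=102
i=3: 58!=102
i=4: 95!=102
i=5: 59!=102
i=6: 85!=102
i=7: 82!=102
i=8: 4!=102

Not found, 9 comps


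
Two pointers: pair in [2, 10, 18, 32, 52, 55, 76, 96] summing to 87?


lo=0(2)+hi=7(96)=98
lo=0(2)+hi=6(76)=78
lo=1(10)+hi=6(76)=86
lo=2(18)+hi=6(76)=94
lo=2(18)+hi=5(55)=73
lo=3(32)+hi=5(55)=87

Yes: 32+55=87


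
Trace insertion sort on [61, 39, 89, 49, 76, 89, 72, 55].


Initial: [61, 39, 89, 49, 76, 89, 72, 55]
Insert 39: [39, 61, 89, 49, 76, 89, 72, 55]
Insert 89: [39, 61, 89, 49, 76, 89, 72, 55]
Insert 49: [39, 49, 61, 89, 76, 89, 72, 55]
Insert 76: [39, 49, 61, 76, 89, 89, 72, 55]
Insert 89: [39, 49, 61, 76, 89, 89, 72, 55]
Insert 72: [39, 49, 61, 72, 76, 89, 89, 55]
Insert 55: [39, 49, 55, 61, 72, 76, 89, 89]

Sorted: [39, 49, 55, 61, 72, 76, 89, 89]


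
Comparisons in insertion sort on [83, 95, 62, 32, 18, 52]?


Algorithm: insertion sort
Input: [83, 95, 62, 32, 18, 52]
Sorted: [18, 32, 52, 62, 83, 95]

14


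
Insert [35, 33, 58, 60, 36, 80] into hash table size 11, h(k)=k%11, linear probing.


Insert 35: h=2 -> slot 2
Insert 33: h=0 -> slot 0
Insert 58: h=3 -> slot 3
Insert 60: h=5 -> slot 5
Insert 36: h=3, 1 probes -> slot 4
Insert 80: h=3, 3 probes -> slot 6

Table: [33, None, 35, 58, 36, 60, 80, None, None, None, None]


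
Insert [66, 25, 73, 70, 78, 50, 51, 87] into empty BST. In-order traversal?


Insert 66: root
Insert 25: L from 66
Insert 73: R from 66
Insert 70: R from 66 -> L from 73
Insert 78: R from 66 -> R from 73
Insert 50: L from 66 -> R from 25
Insert 51: L from 66 -> R from 25 -> R from 50
Insert 87: R from 66 -> R from 73 -> R from 78

In-order: [25, 50, 51, 66, 70, 73, 78, 87]


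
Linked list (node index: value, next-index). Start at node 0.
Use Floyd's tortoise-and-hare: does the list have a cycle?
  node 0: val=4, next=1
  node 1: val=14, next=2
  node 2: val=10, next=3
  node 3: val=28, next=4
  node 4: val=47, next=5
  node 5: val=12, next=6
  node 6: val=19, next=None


Floyd's tortoise (slow, +1) and hare (fast, +2):
  init: slow=0, fast=0
  step 1: slow=1, fast=2
  step 2: slow=2, fast=4
  step 3: slow=3, fast=6
  step 4: fast -> None, no cycle

Cycle: no


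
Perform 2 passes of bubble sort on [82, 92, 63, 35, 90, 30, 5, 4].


Initial: [82, 92, 63, 35, 90, 30, 5, 4]
Pass 1: [82, 63, 35, 90, 30, 5, 4, 92] (6 swaps)
Pass 2: [63, 35, 82, 30, 5, 4, 90, 92] (5 swaps)

After 2 passes: [63, 35, 82, 30, 5, 4, 90, 92]


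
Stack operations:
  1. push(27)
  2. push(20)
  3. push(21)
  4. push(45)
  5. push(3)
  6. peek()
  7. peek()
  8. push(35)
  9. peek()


push(27) -> [27]
push(20) -> [27, 20]
push(21) -> [27, 20, 21]
push(45) -> [27, 20, 21, 45]
push(3) -> [27, 20, 21, 45, 3]
peek()->3
peek()->3
push(35) -> [27, 20, 21, 45, 3, 35]
peek()->35

Final stack: [27, 20, 21, 45, 3, 35]


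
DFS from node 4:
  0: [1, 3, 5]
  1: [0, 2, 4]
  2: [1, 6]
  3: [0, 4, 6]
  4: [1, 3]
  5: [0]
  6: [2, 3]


Visit 4, push [3, 1]
Visit 1, push [2, 0]
Visit 0, push [5, 3]
Visit 3, push [6]
Visit 6, push [2]
Visit 2, push []
Visit 5, push []

DFS order: [4, 1, 0, 3, 6, 2, 5]


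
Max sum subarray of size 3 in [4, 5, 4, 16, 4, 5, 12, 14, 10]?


[0:3]: 13
[1:4]: 25
[2:5]: 24
[3:6]: 25
[4:7]: 21
[5:8]: 31
[6:9]: 36

Max: 36 at [6:9]


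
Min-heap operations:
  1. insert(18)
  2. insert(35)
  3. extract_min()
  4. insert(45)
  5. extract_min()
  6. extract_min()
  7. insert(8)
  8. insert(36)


insert(18) -> [18]
insert(35) -> [18, 35]
extract_min()->18, [35]
insert(45) -> [35, 45]
extract_min()->35, [45]
extract_min()->45, []
insert(8) -> [8]
insert(36) -> [8, 36]

Final heap: [8, 36]


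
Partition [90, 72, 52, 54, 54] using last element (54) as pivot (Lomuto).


Pivot: 54
  52 <= 54: swap -> [52, 72, 90, 54, 54]
  54 <= 54: swap -> [52, 54, 90, 72, 54]
Place pivot at 2: [52, 54, 54, 72, 90]

Partitioned: [52, 54, 54, 72, 90]


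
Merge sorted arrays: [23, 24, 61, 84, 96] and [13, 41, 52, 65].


Take 13 from B
Take 23 from A
Take 24 from A
Take 41 from B
Take 52 from B
Take 61 from A
Take 65 from B

Merged: [13, 23, 24, 41, 52, 61, 65, 84, 96]


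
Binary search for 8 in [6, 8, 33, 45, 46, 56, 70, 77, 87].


Step 1: lo=0, hi=8, mid=4, val=46
Step 2: lo=0, hi=3, mid=1, val=8

Found at index 1


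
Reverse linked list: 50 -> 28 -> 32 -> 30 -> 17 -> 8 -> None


Step 1: curr=50, set curr.next=prev(None) | reversed so far: 50
Step 2: curr=28, set curr.next=prev(50) | reversed so far: 28 -> 50
Step 3: curr=32, set curr.next=prev(28) | reversed so far: 32 -> 28 -> 50
Step 4: curr=30, set curr.next=prev(32) | reversed so far: 30 -> 32 -> 28 -> 50
Step 5: curr=17, set curr.next=prev(30) | reversed so far: 17 -> 30 -> 32 -> 28 -> 50
Step 6: curr=8, set curr.next=prev(17) | reversed so far: 8 -> 17 -> 30 -> 32 -> 28 -> 50

8 -> 17 -> 30 -> 32 -> 28 -> 50 -> None


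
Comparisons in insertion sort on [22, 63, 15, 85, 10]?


Algorithm: insertion sort
Input: [22, 63, 15, 85, 10]
Sorted: [10, 15, 22, 63, 85]

8


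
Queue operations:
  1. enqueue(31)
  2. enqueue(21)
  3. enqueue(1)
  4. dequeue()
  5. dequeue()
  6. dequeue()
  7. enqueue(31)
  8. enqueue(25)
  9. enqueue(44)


enqueue(31) -> [31]
enqueue(21) -> [31, 21]
enqueue(1) -> [31, 21, 1]
dequeue()->31, [21, 1]
dequeue()->21, [1]
dequeue()->1, []
enqueue(31) -> [31]
enqueue(25) -> [31, 25]
enqueue(44) -> [31, 25, 44]

Final queue: [31, 25, 44]


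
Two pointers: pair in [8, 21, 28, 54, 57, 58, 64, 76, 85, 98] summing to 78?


lo=0(8)+hi=9(98)=106
lo=0(8)+hi=8(85)=93
lo=0(8)+hi=7(76)=84
lo=0(8)+hi=6(64)=72
lo=1(21)+hi=6(64)=85
lo=1(21)+hi=5(58)=79
lo=1(21)+hi=4(57)=78

Yes: 21+57=78


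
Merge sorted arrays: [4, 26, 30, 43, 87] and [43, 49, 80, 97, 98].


Take 4 from A
Take 26 from A
Take 30 from A
Take 43 from A
Take 43 from B
Take 49 from B
Take 80 from B
Take 87 from A

Merged: [4, 26, 30, 43, 43, 49, 80, 87, 97, 98]


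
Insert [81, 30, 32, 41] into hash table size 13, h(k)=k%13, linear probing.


Insert 81: h=3 -> slot 3
Insert 30: h=4 -> slot 4
Insert 32: h=6 -> slot 6
Insert 41: h=2 -> slot 2

Table: [None, None, 41, 81, 30, None, 32, None, None, None, None, None, None]


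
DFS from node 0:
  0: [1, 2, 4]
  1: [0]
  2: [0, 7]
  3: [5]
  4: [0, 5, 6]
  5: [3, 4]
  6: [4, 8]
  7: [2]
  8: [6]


Visit 0, push [4, 2, 1]
Visit 1, push []
Visit 2, push [7]
Visit 7, push []
Visit 4, push [6, 5]
Visit 5, push [3]
Visit 3, push []
Visit 6, push [8]
Visit 8, push []

DFS order: [0, 1, 2, 7, 4, 5, 3, 6, 8]


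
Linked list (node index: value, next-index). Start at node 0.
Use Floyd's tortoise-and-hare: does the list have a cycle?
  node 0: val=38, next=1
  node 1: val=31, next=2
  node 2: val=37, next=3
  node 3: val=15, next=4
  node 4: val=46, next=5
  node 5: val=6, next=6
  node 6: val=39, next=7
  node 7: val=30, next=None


Floyd's tortoise (slow, +1) and hare (fast, +2):
  init: slow=0, fast=0
  step 1: slow=1, fast=2
  step 2: slow=2, fast=4
  step 3: slow=3, fast=6
  step 4: fast 6->7->None, no cycle

Cycle: no


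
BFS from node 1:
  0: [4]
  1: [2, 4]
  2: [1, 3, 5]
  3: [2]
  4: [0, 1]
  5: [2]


Visit 1, enqueue [2, 4]
Visit 2, enqueue [3, 5]
Visit 4, enqueue [0]
Visit 3, enqueue []
Visit 5, enqueue []
Visit 0, enqueue []

BFS order: [1, 2, 4, 3, 5, 0]


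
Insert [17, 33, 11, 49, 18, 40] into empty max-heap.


Insert 17: [17]
Insert 33: [33, 17]
Insert 11: [33, 17, 11]
Insert 49: [49, 33, 11, 17]
Insert 18: [49, 33, 11, 17, 18]
Insert 40: [49, 33, 40, 17, 18, 11]

Final heap: [49, 33, 40, 17, 18, 11]


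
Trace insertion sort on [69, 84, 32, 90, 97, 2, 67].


Initial: [69, 84, 32, 90, 97, 2, 67]
Insert 84: [69, 84, 32, 90, 97, 2, 67]
Insert 32: [32, 69, 84, 90, 97, 2, 67]
Insert 90: [32, 69, 84, 90, 97, 2, 67]
Insert 97: [32, 69, 84, 90, 97, 2, 67]
Insert 2: [2, 32, 69, 84, 90, 97, 67]
Insert 67: [2, 32, 67, 69, 84, 90, 97]

Sorted: [2, 32, 67, 69, 84, 90, 97]


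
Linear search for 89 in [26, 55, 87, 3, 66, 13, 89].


i=0: 26!=89
i=1: 55!=89
i=2: 87!=89
i=3: 3!=89
i=4: 66!=89
i=5: 13!=89
i=6: 89==89 found!

Found at 6, 7 comps


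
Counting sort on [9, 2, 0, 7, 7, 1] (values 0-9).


Input: [9, 2, 0, 7, 7, 1]
Counts: [1, 1, 1, 0, 0, 0, 0, 2, 0, 1]

Sorted: [0, 1, 2, 7, 7, 9]


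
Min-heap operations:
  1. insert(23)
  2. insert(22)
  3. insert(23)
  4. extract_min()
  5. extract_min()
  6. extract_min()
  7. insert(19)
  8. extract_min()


insert(23) -> [23]
insert(22) -> [22, 23]
insert(23) -> [22, 23, 23]
extract_min()->22, [23, 23]
extract_min()->23, [23]
extract_min()->23, []
insert(19) -> [19]
extract_min()->19, []

Final heap: []


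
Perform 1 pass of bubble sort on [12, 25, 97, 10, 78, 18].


Initial: [12, 25, 97, 10, 78, 18]
Pass 1: [12, 25, 10, 78, 18, 97] (3 swaps)

After 1 pass: [12, 25, 10, 78, 18, 97]


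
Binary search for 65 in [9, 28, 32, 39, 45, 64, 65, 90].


Step 1: lo=0, hi=7, mid=3, val=39
Step 2: lo=4, hi=7, mid=5, val=64
Step 3: lo=6, hi=7, mid=6, val=65

Found at index 6


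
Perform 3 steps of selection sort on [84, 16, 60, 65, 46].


Initial: [84, 16, 60, 65, 46]
Step 1: min=16 at 1
  Swap: [16, 84, 60, 65, 46]
Step 2: min=46 at 4
  Swap: [16, 46, 60, 65, 84]
Step 3: min=60 at 2
  Swap: [16, 46, 60, 65, 84]

After 3 steps: [16, 46, 60, 65, 84]


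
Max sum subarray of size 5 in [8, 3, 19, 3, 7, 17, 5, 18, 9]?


[0:5]: 40
[1:6]: 49
[2:7]: 51
[3:8]: 50
[4:9]: 56

Max: 56 at [4:9]


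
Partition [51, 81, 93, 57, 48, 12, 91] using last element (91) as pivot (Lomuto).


Pivot: 91
  51 <= 91: advance i (no swap)
  81 <= 91: advance i (no swap)
  57 <= 91: swap -> [51, 81, 57, 93, 48, 12, 91]
  48 <= 91: swap -> [51, 81, 57, 48, 93, 12, 91]
  12 <= 91: swap -> [51, 81, 57, 48, 12, 93, 91]
Place pivot at 5: [51, 81, 57, 48, 12, 91, 93]

Partitioned: [51, 81, 57, 48, 12, 91, 93]


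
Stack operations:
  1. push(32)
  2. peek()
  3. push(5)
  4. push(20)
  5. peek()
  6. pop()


push(32) -> [32]
peek()->32
push(5) -> [32, 5]
push(20) -> [32, 5, 20]
peek()->20
pop()->20, [32, 5]

Final stack: [32, 5]


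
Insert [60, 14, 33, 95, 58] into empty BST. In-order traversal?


Insert 60: root
Insert 14: L from 60
Insert 33: L from 60 -> R from 14
Insert 95: R from 60
Insert 58: L from 60 -> R from 14 -> R from 33

In-order: [14, 33, 58, 60, 95]


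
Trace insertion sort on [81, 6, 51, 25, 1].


Initial: [81, 6, 51, 25, 1]
Insert 6: [6, 81, 51, 25, 1]
Insert 51: [6, 51, 81, 25, 1]
Insert 25: [6, 25, 51, 81, 1]
Insert 1: [1, 6, 25, 51, 81]

Sorted: [1, 6, 25, 51, 81]


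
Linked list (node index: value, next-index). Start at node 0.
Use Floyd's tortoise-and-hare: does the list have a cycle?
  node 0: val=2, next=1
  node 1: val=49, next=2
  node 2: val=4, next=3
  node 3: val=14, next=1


Floyd's tortoise (slow, +1) and hare (fast, +2):
  init: slow=0, fast=0
  step 1: slow=1, fast=2
  step 2: slow=2, fast=1
  step 3: slow=3, fast=3
  slow == fast at node 3: cycle detected

Cycle: yes


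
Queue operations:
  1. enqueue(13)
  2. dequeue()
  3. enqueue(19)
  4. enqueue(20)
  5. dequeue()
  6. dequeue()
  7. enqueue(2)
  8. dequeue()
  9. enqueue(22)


enqueue(13) -> [13]
dequeue()->13, []
enqueue(19) -> [19]
enqueue(20) -> [19, 20]
dequeue()->19, [20]
dequeue()->20, []
enqueue(2) -> [2]
dequeue()->2, []
enqueue(22) -> [22]

Final queue: [22]


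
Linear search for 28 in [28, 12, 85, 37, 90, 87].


i=0: 28==28 found!

Found at 0, 1 comps


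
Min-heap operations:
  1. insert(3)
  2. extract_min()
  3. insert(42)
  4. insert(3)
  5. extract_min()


insert(3) -> [3]
extract_min()->3, []
insert(42) -> [42]
insert(3) -> [3, 42]
extract_min()->3, [42]

Final heap: [42]


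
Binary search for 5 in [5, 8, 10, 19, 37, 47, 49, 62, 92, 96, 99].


Step 1: lo=0, hi=10, mid=5, val=47
Step 2: lo=0, hi=4, mid=2, val=10
Step 3: lo=0, hi=1, mid=0, val=5

Found at index 0


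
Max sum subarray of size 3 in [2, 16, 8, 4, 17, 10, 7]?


[0:3]: 26
[1:4]: 28
[2:5]: 29
[3:6]: 31
[4:7]: 34

Max: 34 at [4:7]


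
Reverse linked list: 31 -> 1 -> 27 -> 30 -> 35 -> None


Step 1: curr=31, set curr.next=prev(None) | reversed so far: 31
Step 2: curr=1, set curr.next=prev(31) | reversed so far: 1 -> 31
Step 3: curr=27, set curr.next=prev(1) | reversed so far: 27 -> 1 -> 31
Step 4: curr=30, set curr.next=prev(27) | reversed so far: 30 -> 27 -> 1 -> 31
Step 5: curr=35, set curr.next=prev(30) | reversed so far: 35 -> 30 -> 27 -> 1 -> 31

35 -> 30 -> 27 -> 1 -> 31 -> None


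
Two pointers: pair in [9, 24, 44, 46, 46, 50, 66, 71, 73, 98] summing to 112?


lo=0(9)+hi=9(98)=107
lo=1(24)+hi=9(98)=122
lo=1(24)+hi=8(73)=97
lo=2(44)+hi=8(73)=117
lo=2(44)+hi=7(71)=115
lo=2(44)+hi=6(66)=110
lo=3(46)+hi=6(66)=112

Yes: 46+66=112


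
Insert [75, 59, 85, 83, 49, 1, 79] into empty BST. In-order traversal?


Insert 75: root
Insert 59: L from 75
Insert 85: R from 75
Insert 83: R from 75 -> L from 85
Insert 49: L from 75 -> L from 59
Insert 1: L from 75 -> L from 59 -> L from 49
Insert 79: R from 75 -> L from 85 -> L from 83

In-order: [1, 49, 59, 75, 79, 83, 85]


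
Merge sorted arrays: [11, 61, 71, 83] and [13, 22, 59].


Take 11 from A
Take 13 from B
Take 22 from B
Take 59 from B

Merged: [11, 13, 22, 59, 61, 71, 83]


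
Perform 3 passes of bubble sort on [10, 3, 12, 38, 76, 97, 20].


Initial: [10, 3, 12, 38, 76, 97, 20]
Pass 1: [3, 10, 12, 38, 76, 20, 97] (2 swaps)
Pass 2: [3, 10, 12, 38, 20, 76, 97] (1 swaps)
Pass 3: [3, 10, 12, 20, 38, 76, 97] (1 swaps)

After 3 passes: [3, 10, 12, 20, 38, 76, 97]


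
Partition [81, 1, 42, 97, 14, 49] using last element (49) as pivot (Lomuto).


Pivot: 49
  1 <= 49: swap -> [1, 81, 42, 97, 14, 49]
  42 <= 49: swap -> [1, 42, 81, 97, 14, 49]
  14 <= 49: swap -> [1, 42, 14, 97, 81, 49]
Place pivot at 3: [1, 42, 14, 49, 81, 97]

Partitioned: [1, 42, 14, 49, 81, 97]


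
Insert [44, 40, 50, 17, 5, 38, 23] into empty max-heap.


Insert 44: [44]
Insert 40: [44, 40]
Insert 50: [50, 40, 44]
Insert 17: [50, 40, 44, 17]
Insert 5: [50, 40, 44, 17, 5]
Insert 38: [50, 40, 44, 17, 5, 38]
Insert 23: [50, 40, 44, 17, 5, 38, 23]

Final heap: [50, 40, 44, 17, 5, 38, 23]


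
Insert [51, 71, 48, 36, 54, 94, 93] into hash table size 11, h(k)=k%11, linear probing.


Insert 51: h=7 -> slot 7
Insert 71: h=5 -> slot 5
Insert 48: h=4 -> slot 4
Insert 36: h=3 -> slot 3
Insert 54: h=10 -> slot 10
Insert 94: h=6 -> slot 6
Insert 93: h=5, 3 probes -> slot 8

Table: [None, None, None, 36, 48, 71, 94, 51, 93, None, 54]


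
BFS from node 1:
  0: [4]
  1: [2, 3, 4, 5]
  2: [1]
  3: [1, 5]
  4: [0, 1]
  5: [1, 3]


Visit 1, enqueue [2, 3, 4, 5]
Visit 2, enqueue []
Visit 3, enqueue []
Visit 4, enqueue [0]
Visit 5, enqueue []
Visit 0, enqueue []

BFS order: [1, 2, 3, 4, 5, 0]


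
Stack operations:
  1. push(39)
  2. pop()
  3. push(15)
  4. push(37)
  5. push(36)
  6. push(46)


push(39) -> [39]
pop()->39, []
push(15) -> [15]
push(37) -> [15, 37]
push(36) -> [15, 37, 36]
push(46) -> [15, 37, 36, 46]

Final stack: [15, 37, 36, 46]


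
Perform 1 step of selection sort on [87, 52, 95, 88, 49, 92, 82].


Initial: [87, 52, 95, 88, 49, 92, 82]
Step 1: min=49 at 4
  Swap: [49, 52, 95, 88, 87, 92, 82]

After 1 step: [49, 52, 95, 88, 87, 92, 82]


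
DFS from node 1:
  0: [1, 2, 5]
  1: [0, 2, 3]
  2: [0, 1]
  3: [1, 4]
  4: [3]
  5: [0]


Visit 1, push [3, 2, 0]
Visit 0, push [5, 2]
Visit 2, push []
Visit 5, push []
Visit 3, push [4]
Visit 4, push []

DFS order: [1, 0, 2, 5, 3, 4]


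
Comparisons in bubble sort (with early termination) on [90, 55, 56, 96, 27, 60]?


Algorithm: bubble sort (with early termination)
Input: [90, 55, 56, 96, 27, 60]
Sorted: [27, 55, 56, 60, 90, 96]

15


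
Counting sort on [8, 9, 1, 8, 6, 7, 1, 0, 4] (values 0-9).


Input: [8, 9, 1, 8, 6, 7, 1, 0, 4]
Counts: [1, 2, 0, 0, 1, 0, 1, 1, 2, 1]

Sorted: [0, 1, 1, 4, 6, 7, 8, 8, 9]


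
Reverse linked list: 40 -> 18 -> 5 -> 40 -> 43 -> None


Step 1: curr=40, set curr.next=prev(None) | reversed so far: 40
Step 2: curr=18, set curr.next=prev(40) | reversed so far: 18 -> 40
Step 3: curr=5, set curr.next=prev(18) | reversed so far: 5 -> 18 -> 40
Step 4: curr=40, set curr.next=prev(5) | reversed so far: 40 -> 5 -> 18 -> 40
Step 5: curr=43, set curr.next=prev(40) | reversed so far: 43 -> 40 -> 5 -> 18 -> 40

43 -> 40 -> 5 -> 18 -> 40 -> None


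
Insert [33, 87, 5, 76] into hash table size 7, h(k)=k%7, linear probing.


Insert 33: h=5 -> slot 5
Insert 87: h=3 -> slot 3
Insert 5: h=5, 1 probes -> slot 6
Insert 76: h=6, 1 probes -> slot 0

Table: [76, None, None, 87, None, 33, 5]


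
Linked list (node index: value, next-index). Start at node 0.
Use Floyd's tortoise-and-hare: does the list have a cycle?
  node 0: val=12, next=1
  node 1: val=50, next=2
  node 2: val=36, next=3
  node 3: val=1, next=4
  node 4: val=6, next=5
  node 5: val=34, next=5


Floyd's tortoise (slow, +1) and hare (fast, +2):
  init: slow=0, fast=0
  step 1: slow=1, fast=2
  step 2: slow=2, fast=4
  step 3: slow=3, fast=5
  step 4: slow=4, fast=5
  step 5: slow=5, fast=5
  slow == fast at node 5: cycle detected

Cycle: yes


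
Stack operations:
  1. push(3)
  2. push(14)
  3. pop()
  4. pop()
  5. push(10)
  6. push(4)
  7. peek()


push(3) -> [3]
push(14) -> [3, 14]
pop()->14, [3]
pop()->3, []
push(10) -> [10]
push(4) -> [10, 4]
peek()->4

Final stack: [10, 4]


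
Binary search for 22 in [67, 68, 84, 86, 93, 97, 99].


Step 1: lo=0, hi=6, mid=3, val=86
Step 2: lo=0, hi=2, mid=1, val=68
Step 3: lo=0, hi=0, mid=0, val=67

Not found


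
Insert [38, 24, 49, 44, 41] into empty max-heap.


Insert 38: [38]
Insert 24: [38, 24]
Insert 49: [49, 24, 38]
Insert 44: [49, 44, 38, 24]
Insert 41: [49, 44, 38, 24, 41]

Final heap: [49, 44, 38, 24, 41]


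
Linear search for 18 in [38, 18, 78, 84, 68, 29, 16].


i=0: 38!=18
i=1: 18==18 found!

Found at 1, 2 comps


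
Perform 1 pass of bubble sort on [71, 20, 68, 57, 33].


Initial: [71, 20, 68, 57, 33]
Pass 1: [20, 68, 57, 33, 71] (4 swaps)

After 1 pass: [20, 68, 57, 33, 71]


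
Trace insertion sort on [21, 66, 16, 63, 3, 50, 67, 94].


Initial: [21, 66, 16, 63, 3, 50, 67, 94]
Insert 66: [21, 66, 16, 63, 3, 50, 67, 94]
Insert 16: [16, 21, 66, 63, 3, 50, 67, 94]
Insert 63: [16, 21, 63, 66, 3, 50, 67, 94]
Insert 3: [3, 16, 21, 63, 66, 50, 67, 94]
Insert 50: [3, 16, 21, 50, 63, 66, 67, 94]
Insert 67: [3, 16, 21, 50, 63, 66, 67, 94]
Insert 94: [3, 16, 21, 50, 63, 66, 67, 94]

Sorted: [3, 16, 21, 50, 63, 66, 67, 94]


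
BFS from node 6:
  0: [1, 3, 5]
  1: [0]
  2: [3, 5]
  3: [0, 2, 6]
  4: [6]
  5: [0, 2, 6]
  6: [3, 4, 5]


Visit 6, enqueue [3, 4, 5]
Visit 3, enqueue [0, 2]
Visit 4, enqueue []
Visit 5, enqueue []
Visit 0, enqueue [1]
Visit 2, enqueue []
Visit 1, enqueue []

BFS order: [6, 3, 4, 5, 0, 2, 1]


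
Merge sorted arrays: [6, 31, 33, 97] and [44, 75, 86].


Take 6 from A
Take 31 from A
Take 33 from A
Take 44 from B
Take 75 from B
Take 86 from B

Merged: [6, 31, 33, 44, 75, 86, 97]


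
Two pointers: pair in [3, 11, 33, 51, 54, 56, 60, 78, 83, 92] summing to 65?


lo=0(3)+hi=9(92)=95
lo=0(3)+hi=8(83)=86
lo=0(3)+hi=7(78)=81
lo=0(3)+hi=6(60)=63
lo=1(11)+hi=6(60)=71
lo=1(11)+hi=5(56)=67
lo=1(11)+hi=4(54)=65

Yes: 11+54=65


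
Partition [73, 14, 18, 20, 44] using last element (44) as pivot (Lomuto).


Pivot: 44
  14 <= 44: swap -> [14, 73, 18, 20, 44]
  18 <= 44: swap -> [14, 18, 73, 20, 44]
  20 <= 44: swap -> [14, 18, 20, 73, 44]
Place pivot at 3: [14, 18, 20, 44, 73]

Partitioned: [14, 18, 20, 44, 73]


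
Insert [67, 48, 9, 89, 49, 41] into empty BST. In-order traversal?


Insert 67: root
Insert 48: L from 67
Insert 9: L from 67 -> L from 48
Insert 89: R from 67
Insert 49: L from 67 -> R from 48
Insert 41: L from 67 -> L from 48 -> R from 9

In-order: [9, 41, 48, 49, 67, 89]


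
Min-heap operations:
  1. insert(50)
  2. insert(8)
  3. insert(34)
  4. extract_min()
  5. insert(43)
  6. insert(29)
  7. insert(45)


insert(50) -> [50]
insert(8) -> [8, 50]
insert(34) -> [8, 50, 34]
extract_min()->8, [34, 50]
insert(43) -> [34, 50, 43]
insert(29) -> [29, 34, 43, 50]
insert(45) -> [29, 34, 43, 50, 45]

Final heap: [29, 34, 43, 50, 45]


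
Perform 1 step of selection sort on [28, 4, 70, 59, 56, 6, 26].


Initial: [28, 4, 70, 59, 56, 6, 26]
Step 1: min=4 at 1
  Swap: [4, 28, 70, 59, 56, 6, 26]

After 1 step: [4, 28, 70, 59, 56, 6, 26]


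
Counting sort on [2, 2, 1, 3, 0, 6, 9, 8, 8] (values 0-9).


Input: [2, 2, 1, 3, 0, 6, 9, 8, 8]
Counts: [1, 1, 2, 1, 0, 0, 1, 0, 2, 1]

Sorted: [0, 1, 2, 2, 3, 6, 8, 8, 9]


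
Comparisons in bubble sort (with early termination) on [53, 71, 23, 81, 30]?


Algorithm: bubble sort (with early termination)
Input: [53, 71, 23, 81, 30]
Sorted: [23, 30, 53, 71, 81]

10


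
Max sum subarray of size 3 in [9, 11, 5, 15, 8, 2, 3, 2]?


[0:3]: 25
[1:4]: 31
[2:5]: 28
[3:6]: 25
[4:7]: 13
[5:8]: 7

Max: 31 at [1:4]


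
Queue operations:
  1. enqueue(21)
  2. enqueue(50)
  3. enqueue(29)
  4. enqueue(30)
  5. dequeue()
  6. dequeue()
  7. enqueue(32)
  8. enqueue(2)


enqueue(21) -> [21]
enqueue(50) -> [21, 50]
enqueue(29) -> [21, 50, 29]
enqueue(30) -> [21, 50, 29, 30]
dequeue()->21, [50, 29, 30]
dequeue()->50, [29, 30]
enqueue(32) -> [29, 30, 32]
enqueue(2) -> [29, 30, 32, 2]

Final queue: [29, 30, 32, 2]


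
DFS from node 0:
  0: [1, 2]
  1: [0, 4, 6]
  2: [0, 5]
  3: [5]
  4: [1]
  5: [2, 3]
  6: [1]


Visit 0, push [2, 1]
Visit 1, push [6, 4]
Visit 4, push []
Visit 6, push []
Visit 2, push [5]
Visit 5, push [3]
Visit 3, push []

DFS order: [0, 1, 4, 6, 2, 5, 3]


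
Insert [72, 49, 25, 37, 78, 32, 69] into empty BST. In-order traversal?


Insert 72: root
Insert 49: L from 72
Insert 25: L from 72 -> L from 49
Insert 37: L from 72 -> L from 49 -> R from 25
Insert 78: R from 72
Insert 32: L from 72 -> L from 49 -> R from 25 -> L from 37
Insert 69: L from 72 -> R from 49

In-order: [25, 32, 37, 49, 69, 72, 78]


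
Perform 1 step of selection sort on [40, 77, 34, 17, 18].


Initial: [40, 77, 34, 17, 18]
Step 1: min=17 at 3
  Swap: [17, 77, 34, 40, 18]

After 1 step: [17, 77, 34, 40, 18]


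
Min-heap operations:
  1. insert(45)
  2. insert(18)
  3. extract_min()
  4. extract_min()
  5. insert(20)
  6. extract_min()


insert(45) -> [45]
insert(18) -> [18, 45]
extract_min()->18, [45]
extract_min()->45, []
insert(20) -> [20]
extract_min()->20, []

Final heap: []


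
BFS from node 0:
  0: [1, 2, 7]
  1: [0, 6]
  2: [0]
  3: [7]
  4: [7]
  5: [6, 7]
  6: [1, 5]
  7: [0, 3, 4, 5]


Visit 0, enqueue [1, 2, 7]
Visit 1, enqueue [6]
Visit 2, enqueue []
Visit 7, enqueue [3, 4, 5]
Visit 6, enqueue []
Visit 3, enqueue []
Visit 4, enqueue []
Visit 5, enqueue []

BFS order: [0, 1, 2, 7, 6, 3, 4, 5]


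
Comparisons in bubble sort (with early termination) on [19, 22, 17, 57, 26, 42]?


Algorithm: bubble sort (with early termination)
Input: [19, 22, 17, 57, 26, 42]
Sorted: [17, 19, 22, 26, 42, 57]

12


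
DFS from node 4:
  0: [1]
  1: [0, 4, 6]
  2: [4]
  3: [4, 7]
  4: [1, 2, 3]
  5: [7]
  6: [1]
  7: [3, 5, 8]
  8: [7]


Visit 4, push [3, 2, 1]
Visit 1, push [6, 0]
Visit 0, push []
Visit 6, push []
Visit 2, push []
Visit 3, push [7]
Visit 7, push [8, 5]
Visit 5, push []
Visit 8, push []

DFS order: [4, 1, 0, 6, 2, 3, 7, 5, 8]


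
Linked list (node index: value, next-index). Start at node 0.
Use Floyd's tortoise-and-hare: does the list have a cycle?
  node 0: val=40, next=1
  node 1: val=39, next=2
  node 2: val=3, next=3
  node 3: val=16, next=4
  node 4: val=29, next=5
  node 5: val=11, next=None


Floyd's tortoise (slow, +1) and hare (fast, +2):
  init: slow=0, fast=0
  step 1: slow=1, fast=2
  step 2: slow=2, fast=4
  step 3: fast 4->5->None, no cycle

Cycle: no


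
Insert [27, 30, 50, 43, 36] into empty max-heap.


Insert 27: [27]
Insert 30: [30, 27]
Insert 50: [50, 27, 30]
Insert 43: [50, 43, 30, 27]
Insert 36: [50, 43, 30, 27, 36]

Final heap: [50, 43, 30, 27, 36]


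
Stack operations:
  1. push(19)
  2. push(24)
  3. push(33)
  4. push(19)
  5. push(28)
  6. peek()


push(19) -> [19]
push(24) -> [19, 24]
push(33) -> [19, 24, 33]
push(19) -> [19, 24, 33, 19]
push(28) -> [19, 24, 33, 19, 28]
peek()->28

Final stack: [19, 24, 33, 19, 28]


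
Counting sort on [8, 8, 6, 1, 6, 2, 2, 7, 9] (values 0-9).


Input: [8, 8, 6, 1, 6, 2, 2, 7, 9]
Counts: [0, 1, 2, 0, 0, 0, 2, 1, 2, 1]

Sorted: [1, 2, 2, 6, 6, 7, 8, 8, 9]


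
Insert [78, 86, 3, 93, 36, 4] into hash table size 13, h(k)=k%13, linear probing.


Insert 78: h=0 -> slot 0
Insert 86: h=8 -> slot 8
Insert 3: h=3 -> slot 3
Insert 93: h=2 -> slot 2
Insert 36: h=10 -> slot 10
Insert 4: h=4 -> slot 4

Table: [78, None, 93, 3, 4, None, None, None, 86, None, 36, None, None]


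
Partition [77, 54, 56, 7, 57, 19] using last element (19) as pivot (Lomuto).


Pivot: 19
  7 <= 19: swap -> [7, 54, 56, 77, 57, 19]
Place pivot at 1: [7, 19, 56, 77, 57, 54]

Partitioned: [7, 19, 56, 77, 57, 54]


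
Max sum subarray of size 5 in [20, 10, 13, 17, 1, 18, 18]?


[0:5]: 61
[1:6]: 59
[2:7]: 67

Max: 67 at [2:7]


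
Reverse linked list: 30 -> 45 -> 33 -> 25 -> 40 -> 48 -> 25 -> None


Step 1: curr=30, set curr.next=prev(None) | reversed so far: 30
Step 2: curr=45, set curr.next=prev(30) | reversed so far: 45 -> 30
Step 3: curr=33, set curr.next=prev(45) | reversed so far: 33 -> 45 -> 30
Step 4: curr=25, set curr.next=prev(33) | reversed so far: 25 -> 33 -> 45 -> 30
Step 5: curr=40, set curr.next=prev(25) | reversed so far: 40 -> 25 -> 33 -> 45 -> 30
Step 6: curr=48, set curr.next=prev(40) | reversed so far: 48 -> 40 -> 25 -> 33 -> 45 -> 30
Step 7: curr=25, set curr.next=prev(48) | reversed so far: 25 -> 48 -> 40 -> 25 -> 33 -> 45 -> 30

25 -> 48 -> 40 -> 25 -> 33 -> 45 -> 30 -> None


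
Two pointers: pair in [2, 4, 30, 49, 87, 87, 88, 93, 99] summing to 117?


lo=0(2)+hi=8(99)=101
lo=1(4)+hi=8(99)=103
lo=2(30)+hi=8(99)=129
lo=2(30)+hi=7(93)=123
lo=2(30)+hi=6(88)=118
lo=2(30)+hi=5(87)=117

Yes: 30+87=117


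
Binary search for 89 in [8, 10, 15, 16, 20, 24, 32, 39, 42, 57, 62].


Step 1: lo=0, hi=10, mid=5, val=24
Step 2: lo=6, hi=10, mid=8, val=42
Step 3: lo=9, hi=10, mid=9, val=57
Step 4: lo=10, hi=10, mid=10, val=62

Not found


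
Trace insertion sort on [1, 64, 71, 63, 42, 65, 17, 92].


Initial: [1, 64, 71, 63, 42, 65, 17, 92]
Insert 64: [1, 64, 71, 63, 42, 65, 17, 92]
Insert 71: [1, 64, 71, 63, 42, 65, 17, 92]
Insert 63: [1, 63, 64, 71, 42, 65, 17, 92]
Insert 42: [1, 42, 63, 64, 71, 65, 17, 92]
Insert 65: [1, 42, 63, 64, 65, 71, 17, 92]
Insert 17: [1, 17, 42, 63, 64, 65, 71, 92]
Insert 92: [1, 17, 42, 63, 64, 65, 71, 92]

Sorted: [1, 17, 42, 63, 64, 65, 71, 92]


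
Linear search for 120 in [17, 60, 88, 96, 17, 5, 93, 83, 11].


i=0: 17!=120
i=1: 60!=120
i=2: 88!=120
i=3: 96!=120
i=4: 17!=120
i=5: 5!=120
i=6: 93!=120
i=7: 83!=120
i=8: 11!=120

Not found, 9 comps


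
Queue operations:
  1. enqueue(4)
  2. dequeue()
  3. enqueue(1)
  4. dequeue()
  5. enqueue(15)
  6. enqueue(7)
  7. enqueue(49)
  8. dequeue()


enqueue(4) -> [4]
dequeue()->4, []
enqueue(1) -> [1]
dequeue()->1, []
enqueue(15) -> [15]
enqueue(7) -> [15, 7]
enqueue(49) -> [15, 7, 49]
dequeue()->15, [7, 49]

Final queue: [7, 49]


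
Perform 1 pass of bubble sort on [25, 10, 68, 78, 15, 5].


Initial: [25, 10, 68, 78, 15, 5]
Pass 1: [10, 25, 68, 15, 5, 78] (3 swaps)

After 1 pass: [10, 25, 68, 15, 5, 78]


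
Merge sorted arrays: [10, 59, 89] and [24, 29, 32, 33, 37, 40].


Take 10 from A
Take 24 from B
Take 29 from B
Take 32 from B
Take 33 from B
Take 37 from B
Take 40 from B

Merged: [10, 24, 29, 32, 33, 37, 40, 59, 89]


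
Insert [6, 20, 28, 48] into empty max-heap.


Insert 6: [6]
Insert 20: [20, 6]
Insert 28: [28, 6, 20]
Insert 48: [48, 28, 20, 6]

Final heap: [48, 28, 20, 6]


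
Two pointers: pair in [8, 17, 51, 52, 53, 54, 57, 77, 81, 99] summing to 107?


lo=0(8)+hi=9(99)=107

Yes: 8+99=107


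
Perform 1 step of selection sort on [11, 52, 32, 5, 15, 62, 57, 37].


Initial: [11, 52, 32, 5, 15, 62, 57, 37]
Step 1: min=5 at 3
  Swap: [5, 52, 32, 11, 15, 62, 57, 37]

After 1 step: [5, 52, 32, 11, 15, 62, 57, 37]


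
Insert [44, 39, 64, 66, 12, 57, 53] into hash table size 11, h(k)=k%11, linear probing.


Insert 44: h=0 -> slot 0
Insert 39: h=6 -> slot 6
Insert 64: h=9 -> slot 9
Insert 66: h=0, 1 probes -> slot 1
Insert 12: h=1, 1 probes -> slot 2
Insert 57: h=2, 1 probes -> slot 3
Insert 53: h=9, 1 probes -> slot 10

Table: [44, 66, 12, 57, None, None, 39, None, None, 64, 53]


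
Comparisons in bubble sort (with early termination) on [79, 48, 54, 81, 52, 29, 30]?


Algorithm: bubble sort (with early termination)
Input: [79, 48, 54, 81, 52, 29, 30]
Sorted: [29, 30, 48, 52, 54, 79, 81]

21


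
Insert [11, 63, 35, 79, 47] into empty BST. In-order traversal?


Insert 11: root
Insert 63: R from 11
Insert 35: R from 11 -> L from 63
Insert 79: R from 11 -> R from 63
Insert 47: R from 11 -> L from 63 -> R from 35

In-order: [11, 35, 47, 63, 79]


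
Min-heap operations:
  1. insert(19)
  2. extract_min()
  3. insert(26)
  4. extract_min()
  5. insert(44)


insert(19) -> [19]
extract_min()->19, []
insert(26) -> [26]
extract_min()->26, []
insert(44) -> [44]

Final heap: [44]
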